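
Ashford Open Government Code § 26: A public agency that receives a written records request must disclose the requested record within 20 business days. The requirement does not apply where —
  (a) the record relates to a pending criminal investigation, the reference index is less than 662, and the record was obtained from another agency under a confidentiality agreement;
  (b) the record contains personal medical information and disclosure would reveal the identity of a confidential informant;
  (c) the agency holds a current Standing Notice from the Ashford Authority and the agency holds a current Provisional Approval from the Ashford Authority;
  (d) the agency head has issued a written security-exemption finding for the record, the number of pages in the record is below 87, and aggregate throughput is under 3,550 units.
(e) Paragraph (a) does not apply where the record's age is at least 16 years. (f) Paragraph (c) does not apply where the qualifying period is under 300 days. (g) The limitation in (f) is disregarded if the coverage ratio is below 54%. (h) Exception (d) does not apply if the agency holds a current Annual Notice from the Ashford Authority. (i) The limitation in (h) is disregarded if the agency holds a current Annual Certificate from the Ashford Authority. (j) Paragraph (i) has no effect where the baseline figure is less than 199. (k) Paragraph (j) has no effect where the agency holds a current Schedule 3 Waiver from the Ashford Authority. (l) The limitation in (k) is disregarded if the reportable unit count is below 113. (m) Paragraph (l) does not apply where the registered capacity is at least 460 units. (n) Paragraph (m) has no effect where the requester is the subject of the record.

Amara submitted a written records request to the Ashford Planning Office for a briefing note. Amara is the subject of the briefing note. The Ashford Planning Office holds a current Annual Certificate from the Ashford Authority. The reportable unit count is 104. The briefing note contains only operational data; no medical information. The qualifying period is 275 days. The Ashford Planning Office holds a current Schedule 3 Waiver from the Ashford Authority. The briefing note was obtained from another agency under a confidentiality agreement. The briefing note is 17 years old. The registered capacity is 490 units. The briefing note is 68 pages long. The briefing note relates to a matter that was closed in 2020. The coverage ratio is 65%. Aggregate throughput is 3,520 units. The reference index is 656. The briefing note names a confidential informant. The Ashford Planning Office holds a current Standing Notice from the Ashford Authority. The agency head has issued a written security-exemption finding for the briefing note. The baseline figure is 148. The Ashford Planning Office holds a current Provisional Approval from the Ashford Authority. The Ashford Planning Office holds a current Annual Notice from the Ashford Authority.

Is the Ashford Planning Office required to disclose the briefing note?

Yes — the Ashford Planning Office must disclose the briefing note.

Exception (a) does not apply: the briefing note relates to a closed matter.
Exception (b) does not apply: the briefing note contains only operational data.
All of (c)'s requirements are met (a current Standing Notice is held; a current Provisional Approval is held). However, paragraphs (f)–(g) must be considered: (f) operates against (c): the qualifying period is 275 days, under the 300 days limit. (g), which would lift (f), is not triggered — the coverage ratio is 65%, not below 54%. (c) is therefore removed.
Exception (d)'s conditions are all satisfied: a written security-exemption finding has been issued; the number of pages in the record is 68, below the 87 limit; aggregate throughput is 3,520 units, under the 3,550 units limit. However, paragraphs (h)–(n) must be considered: (h) is triggered — a current Annual Notice is held. (i) is triggered (a current Annual Certificate is held), but is itself disapplied by (j): (j) is triggered — the baseline figure is 148, less than the 199 limit. (k) applies (a current Schedule 3 Waiver is held), but yields to (l): (l) operates against (k): the reportable unit count is 104, below the 113 limit. (m) would limit (l) — the registered capacity is 490 units, meeting the 460 units threshold — but (n) sets (m) aside: (n) is engaged — Amara is the subject of the briefing note. (d) is therefore removed.
None of the exceptions is available; § 26 applies in full.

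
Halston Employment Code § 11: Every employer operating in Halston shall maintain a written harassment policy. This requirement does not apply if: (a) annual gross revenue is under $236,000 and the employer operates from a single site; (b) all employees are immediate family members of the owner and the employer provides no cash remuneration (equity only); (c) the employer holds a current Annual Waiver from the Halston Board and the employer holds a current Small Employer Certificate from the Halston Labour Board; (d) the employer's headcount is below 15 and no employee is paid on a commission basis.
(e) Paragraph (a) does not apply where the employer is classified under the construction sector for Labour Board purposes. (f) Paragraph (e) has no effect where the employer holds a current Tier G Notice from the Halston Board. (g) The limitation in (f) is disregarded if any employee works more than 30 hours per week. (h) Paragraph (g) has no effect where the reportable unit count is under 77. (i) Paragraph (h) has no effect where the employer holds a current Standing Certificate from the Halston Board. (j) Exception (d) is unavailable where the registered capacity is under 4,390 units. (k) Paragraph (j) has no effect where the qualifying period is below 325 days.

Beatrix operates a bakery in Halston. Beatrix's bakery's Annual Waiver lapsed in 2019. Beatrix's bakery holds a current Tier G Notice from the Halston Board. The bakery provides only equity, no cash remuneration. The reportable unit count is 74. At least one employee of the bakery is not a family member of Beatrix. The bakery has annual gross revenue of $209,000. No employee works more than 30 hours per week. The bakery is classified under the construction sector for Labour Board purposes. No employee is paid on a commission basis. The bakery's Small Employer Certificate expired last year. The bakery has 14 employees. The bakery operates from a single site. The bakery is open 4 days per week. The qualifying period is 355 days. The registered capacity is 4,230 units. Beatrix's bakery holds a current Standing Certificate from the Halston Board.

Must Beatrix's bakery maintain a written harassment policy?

Exception (a): annual gross revenue is $209,000, under the $236,000 limit; the employer operates from a single site — every condition holds. As to paragraphs (e)–(i): (e) would limit (a) — the bakery is classified under the construction sector — but (f) sets (e) aside: (f) is triggered — a current Tier G Notice is held. (g), which would lift (f), is not engaged — no employee exceeds 30 hours/week. So (a) applies.
Exception (b) does not apply: at least one employee is not a family member.
Exception (c) requires that the employer holds a current Annual Waiver from the Halston Board; but no current Annual Waiver is held, so (c) is unavailable.
Exception (d) is satisfied on its face — the employer's headcount is 14, below the 15 limit; no employee is paid on commission. But applying paragraphs (j)–(k): (j) is engaged — the registered capacity is 4,230 units, under the 4,390 units limit. (k), which would lift (j), is inapplicable — the qualifying period is 355 days, not below 325 days. (d) is therefore removed.

No — exception (a) applies; Beatrix's bakery is not required to maintain a written harassment policy.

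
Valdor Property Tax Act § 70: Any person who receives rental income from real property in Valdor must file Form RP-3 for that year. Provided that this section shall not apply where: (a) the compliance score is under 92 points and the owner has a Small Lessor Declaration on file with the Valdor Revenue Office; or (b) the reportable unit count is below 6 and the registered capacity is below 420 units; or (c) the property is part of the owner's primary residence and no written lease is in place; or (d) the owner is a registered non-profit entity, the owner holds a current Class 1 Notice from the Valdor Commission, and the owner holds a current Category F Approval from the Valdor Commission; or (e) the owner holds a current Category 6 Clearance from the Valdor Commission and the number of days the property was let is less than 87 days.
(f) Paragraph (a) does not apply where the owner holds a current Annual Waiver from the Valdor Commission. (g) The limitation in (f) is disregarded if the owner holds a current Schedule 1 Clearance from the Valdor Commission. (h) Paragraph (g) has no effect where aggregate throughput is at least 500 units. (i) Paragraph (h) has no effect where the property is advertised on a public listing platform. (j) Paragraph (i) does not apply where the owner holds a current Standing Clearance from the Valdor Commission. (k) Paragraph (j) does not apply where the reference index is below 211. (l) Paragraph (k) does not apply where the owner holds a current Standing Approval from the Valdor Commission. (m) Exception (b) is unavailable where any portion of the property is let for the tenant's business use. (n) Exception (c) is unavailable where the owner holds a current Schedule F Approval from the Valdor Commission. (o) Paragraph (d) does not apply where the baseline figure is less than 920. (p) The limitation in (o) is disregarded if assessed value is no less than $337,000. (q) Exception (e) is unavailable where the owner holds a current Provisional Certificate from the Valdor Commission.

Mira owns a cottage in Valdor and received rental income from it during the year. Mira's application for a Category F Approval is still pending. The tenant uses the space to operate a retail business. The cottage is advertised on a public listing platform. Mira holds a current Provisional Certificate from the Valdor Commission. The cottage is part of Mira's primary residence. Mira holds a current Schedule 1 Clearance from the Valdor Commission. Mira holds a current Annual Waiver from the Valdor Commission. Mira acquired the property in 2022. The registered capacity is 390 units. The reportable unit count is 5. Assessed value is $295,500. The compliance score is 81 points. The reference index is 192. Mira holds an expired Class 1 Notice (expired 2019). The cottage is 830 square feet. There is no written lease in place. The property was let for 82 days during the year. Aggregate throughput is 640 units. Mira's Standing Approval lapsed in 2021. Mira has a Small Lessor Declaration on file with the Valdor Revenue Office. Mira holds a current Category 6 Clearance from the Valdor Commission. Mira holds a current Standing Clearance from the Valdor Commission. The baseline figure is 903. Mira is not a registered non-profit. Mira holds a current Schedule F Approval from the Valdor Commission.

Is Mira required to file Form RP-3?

Exception (a)'s conditions are all satisfied: the compliance score is 81 points, under the 92 points limit; a Small Lessor Declaration is on file. Considering the limiting provisions: (f) would limit (a) — a current Annual Waiver is held — but (g) sets (f) aside: (g) operates against (f): a current Schedule 1 Clearance is held. (h) would limit (g) — aggregate throughput is 640 units, meeting the 500 units threshold — but (i) sets (h) aside: (i) is triggered — the property is publicly advertised. (j) applies (a current Standing Clearance is held), but yields to (k): (k) operates against (j): the reference index is 192, below the 211 limit. (l), which would lift (k), is not triggered — there is no Standing Approval in force. So (a) applies.
Exception (b)'s conditions are all satisfied: the reportable unit count is 5, below the 6 limit; the registered capacity is 390 units, below the 420 units limit. Turning to paragraph (m): (m) operates — the space is let for business use. (b) is therefore removed.
Exception (c)'s conditions are all satisfied: the cottage is part of the primary residence; there is no written lease. But applying paragraph (n): (n) is engaged — a current Schedule F Approval is held. (c) is therefore removed.
Exception (d) requires that the owner is a registered non-profit entity; but Mira is not a registered non-profit, so (d) is unavailable.
Exception (e) is satisfied on its face — a current Category 6 Clearance is held; the number of days the property was let is 82 days, less than the 87 days limit. Turning to paragraph (q): (q) operates against (e): a current Provisional Certificate is held. (e) is therefore removed.

No — exception (a) applies; Mira is not required to file Form RP-3.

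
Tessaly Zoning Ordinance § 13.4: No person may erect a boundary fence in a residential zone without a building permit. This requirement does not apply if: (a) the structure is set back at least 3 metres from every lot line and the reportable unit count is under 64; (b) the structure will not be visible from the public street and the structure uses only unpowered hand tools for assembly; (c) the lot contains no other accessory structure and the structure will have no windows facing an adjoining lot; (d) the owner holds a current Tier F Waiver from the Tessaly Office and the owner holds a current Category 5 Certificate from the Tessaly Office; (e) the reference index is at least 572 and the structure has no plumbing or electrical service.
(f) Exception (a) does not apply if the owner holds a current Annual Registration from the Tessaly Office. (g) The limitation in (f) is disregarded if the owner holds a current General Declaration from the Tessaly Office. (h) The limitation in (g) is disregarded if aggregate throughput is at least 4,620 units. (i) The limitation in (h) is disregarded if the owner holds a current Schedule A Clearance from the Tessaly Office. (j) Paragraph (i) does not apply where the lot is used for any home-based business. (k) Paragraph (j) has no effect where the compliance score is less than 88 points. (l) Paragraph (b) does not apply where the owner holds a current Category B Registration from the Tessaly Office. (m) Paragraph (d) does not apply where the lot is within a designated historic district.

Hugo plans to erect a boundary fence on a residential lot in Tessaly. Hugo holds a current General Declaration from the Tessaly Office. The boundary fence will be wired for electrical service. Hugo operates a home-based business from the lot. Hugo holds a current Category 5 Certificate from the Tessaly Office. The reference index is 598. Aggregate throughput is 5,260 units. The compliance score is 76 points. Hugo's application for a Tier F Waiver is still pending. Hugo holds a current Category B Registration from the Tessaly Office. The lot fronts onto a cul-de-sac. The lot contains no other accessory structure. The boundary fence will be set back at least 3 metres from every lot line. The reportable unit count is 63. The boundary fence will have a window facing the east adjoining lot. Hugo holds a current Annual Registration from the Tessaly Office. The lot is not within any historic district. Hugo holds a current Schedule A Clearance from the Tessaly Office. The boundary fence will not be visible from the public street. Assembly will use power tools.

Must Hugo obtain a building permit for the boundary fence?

No — exception (a) applies; Hugo does not need a building permit.

Exception (a) is satisfied on its face — the setback is at least 3 m on every side; the reportable unit count is 63, under the 64 limit. Under paragraphs (f)–(k): (f) operates (a current Annual Registration is held), but yields to (g): (g) operates against (f): a current General Declaration is held. (h) would limit (g) — aggregate throughput is 5,260 units, meeting the 4,620 units threshold — but (i) sets (h) aside: (i) is triggered — a current Schedule A Clearance is held. (j) operates (a home-based business operates on the lot), but is displaced by (k): (k) is triggered — the compliance score is 76 points, less than the 88 points limit. (a) remains available.
Exception (b) does not apply: assembly uses power tools.
Exception (c) does not apply: a window faces an adjoining lot.
Exception (d) fails — the Tier F Waiver is not current.
Exception (e) requires that the structure has no plumbing or electrical service; but electrical service is planned, so (e) is unavailable.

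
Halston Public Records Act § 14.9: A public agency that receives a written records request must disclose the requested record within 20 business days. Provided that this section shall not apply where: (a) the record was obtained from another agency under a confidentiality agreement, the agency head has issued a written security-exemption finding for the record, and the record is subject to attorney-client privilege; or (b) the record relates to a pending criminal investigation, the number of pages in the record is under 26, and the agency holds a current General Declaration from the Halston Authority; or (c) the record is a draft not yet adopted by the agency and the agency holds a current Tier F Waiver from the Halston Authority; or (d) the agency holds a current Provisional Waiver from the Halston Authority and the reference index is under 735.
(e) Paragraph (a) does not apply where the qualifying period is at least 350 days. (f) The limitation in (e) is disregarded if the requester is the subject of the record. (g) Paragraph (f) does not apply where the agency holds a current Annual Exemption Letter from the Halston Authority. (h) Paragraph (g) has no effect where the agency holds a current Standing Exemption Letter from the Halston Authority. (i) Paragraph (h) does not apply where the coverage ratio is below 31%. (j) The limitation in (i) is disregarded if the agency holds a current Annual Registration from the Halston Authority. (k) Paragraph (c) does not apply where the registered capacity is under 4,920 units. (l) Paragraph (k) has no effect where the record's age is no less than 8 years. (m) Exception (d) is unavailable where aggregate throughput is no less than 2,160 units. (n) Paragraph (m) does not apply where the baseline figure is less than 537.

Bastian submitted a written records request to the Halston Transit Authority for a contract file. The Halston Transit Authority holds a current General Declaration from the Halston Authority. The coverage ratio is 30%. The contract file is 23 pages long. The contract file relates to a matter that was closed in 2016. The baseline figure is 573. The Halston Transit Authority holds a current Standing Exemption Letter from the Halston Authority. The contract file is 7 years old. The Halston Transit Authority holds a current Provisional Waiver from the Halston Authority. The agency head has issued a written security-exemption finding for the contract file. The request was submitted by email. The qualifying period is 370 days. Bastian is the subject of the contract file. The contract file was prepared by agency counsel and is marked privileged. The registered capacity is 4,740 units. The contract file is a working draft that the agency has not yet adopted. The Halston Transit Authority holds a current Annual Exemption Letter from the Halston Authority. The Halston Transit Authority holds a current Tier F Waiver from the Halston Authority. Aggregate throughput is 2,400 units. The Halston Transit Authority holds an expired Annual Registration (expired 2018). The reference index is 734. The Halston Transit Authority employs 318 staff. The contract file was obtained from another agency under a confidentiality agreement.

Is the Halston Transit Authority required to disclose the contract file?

Yes — the Halston Transit Authority must disclose the contract file.

Exception (a): the contract file was obtained under a confidentiality agreement; a written security-exemption finding has been issued; the contract file is privileged — every condition holds. Turning to paragraphs (e)–(j): (e) applies — the qualifying period is 370 days, meeting the 350 days threshold. (f) applies (Bastian is the subject of the contract file), but is itself disapplied by (g): (g) operates against (f): a current Annual Exemption Letter is held. (h) would limit (g) — a current Standing Exemption Letter is held — but (i) sets (h) aside: (i) is engaged — the coverage ratio is 30%, below the 31% limit. (j), which would lift (i), does not operate here — no current Annual Registration is held. (a) is therefore removed.
Exception (b) requires that the record relates to a pending criminal investigation; but the contract file relates to a closed matter, so (b) is unavailable.
Exception (c): the contract file is an unadopted draft; a current Tier F Waiver is held — every condition holds. Turning to paragraphs (k)–(l): (k) is triggered — the registered capacity is 4,740 units, under the 4,920 units limit. (l), which would lift (k), is not triggered — the record's age is 7 years, short of 8 years. (c) is therefore removed.
Exception (d): a current Provisional Waiver is held; the reference index is 734, under the 735 limit — every condition holds. However, paragraphs (m)–(n) must be considered: (m) operates against (d): aggregate throughput is 2,400 units, meeting the 2,160 units threshold. (n) is not triggered (the baseline figure is 573, not less than 537), so (m) stands. Exception (d) does not apply.
No exception is made out. the Halston Transit Authority falls within the general rule.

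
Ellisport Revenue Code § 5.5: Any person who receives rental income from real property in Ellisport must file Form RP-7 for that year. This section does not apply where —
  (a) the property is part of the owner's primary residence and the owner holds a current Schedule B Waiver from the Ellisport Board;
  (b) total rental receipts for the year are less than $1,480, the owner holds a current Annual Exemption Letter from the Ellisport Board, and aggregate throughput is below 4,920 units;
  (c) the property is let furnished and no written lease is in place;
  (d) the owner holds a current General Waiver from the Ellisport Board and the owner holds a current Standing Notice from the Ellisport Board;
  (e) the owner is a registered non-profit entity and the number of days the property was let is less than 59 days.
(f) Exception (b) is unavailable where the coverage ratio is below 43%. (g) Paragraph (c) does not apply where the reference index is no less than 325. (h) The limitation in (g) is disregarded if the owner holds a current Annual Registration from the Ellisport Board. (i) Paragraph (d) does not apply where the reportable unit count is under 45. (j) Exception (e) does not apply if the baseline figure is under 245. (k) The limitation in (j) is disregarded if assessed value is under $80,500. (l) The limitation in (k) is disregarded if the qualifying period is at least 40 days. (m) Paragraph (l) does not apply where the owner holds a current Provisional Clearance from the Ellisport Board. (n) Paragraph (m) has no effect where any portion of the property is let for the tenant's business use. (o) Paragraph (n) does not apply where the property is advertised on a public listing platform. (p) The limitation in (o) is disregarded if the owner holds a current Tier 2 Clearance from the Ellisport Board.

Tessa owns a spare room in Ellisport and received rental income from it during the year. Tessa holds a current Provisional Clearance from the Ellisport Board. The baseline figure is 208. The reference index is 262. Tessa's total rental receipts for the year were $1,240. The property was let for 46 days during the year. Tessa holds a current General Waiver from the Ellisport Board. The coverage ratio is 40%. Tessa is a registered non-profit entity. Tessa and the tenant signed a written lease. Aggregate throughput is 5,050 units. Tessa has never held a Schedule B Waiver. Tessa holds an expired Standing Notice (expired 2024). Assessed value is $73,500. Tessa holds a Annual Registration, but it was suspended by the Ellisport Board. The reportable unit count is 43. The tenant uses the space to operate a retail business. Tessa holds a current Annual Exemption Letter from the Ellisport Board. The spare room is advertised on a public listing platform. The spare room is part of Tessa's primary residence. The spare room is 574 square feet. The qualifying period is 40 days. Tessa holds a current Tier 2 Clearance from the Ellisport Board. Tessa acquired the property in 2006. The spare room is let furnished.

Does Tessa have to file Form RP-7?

Exception (a) requires that the owner holds a current Schedule B Waiver from the Ellisport Board; but no current Schedule B Waiver is held, so (a) is unavailable.
Exception (b) does not apply: aggregate throughput is 5,050 units, not below 4,920 units.
Exception (c) requires that no written lease is in place; but a written lease is in place, so (c) is unavailable.
Exception (d) requires that the owner holds a current Standing Notice from the Ellisport Board; but the Standing Notice is not current, so (d) is unavailable.
Exception (e): Tessa is a registered non-profit; the number of days the property was let is 46 days, less than the 59 days limit — every condition holds. Turning to paragraphs (j)–(p): (j) is triggered — the baseline figure is 208, under the 245 limit. (k) applies (assessed value is $73,500, under the $80,500 limit), but is itself disapplied by (l): (l) operates against (k): the qualifying period is 40 days, meeting the 40 days threshold. (m) is triggered (a current Provisional Clearance is held), but yields to (n): (n) is triggered — the space is let for business use. (o) is engaged (the property is publicly advertised), but is displaced by (p): (p) operates against (o): a current Tier 2 Clearance is held. (e) is therefore removed.
No exception displaces § 5.5.

Yes — Tessa must file Form RP-7.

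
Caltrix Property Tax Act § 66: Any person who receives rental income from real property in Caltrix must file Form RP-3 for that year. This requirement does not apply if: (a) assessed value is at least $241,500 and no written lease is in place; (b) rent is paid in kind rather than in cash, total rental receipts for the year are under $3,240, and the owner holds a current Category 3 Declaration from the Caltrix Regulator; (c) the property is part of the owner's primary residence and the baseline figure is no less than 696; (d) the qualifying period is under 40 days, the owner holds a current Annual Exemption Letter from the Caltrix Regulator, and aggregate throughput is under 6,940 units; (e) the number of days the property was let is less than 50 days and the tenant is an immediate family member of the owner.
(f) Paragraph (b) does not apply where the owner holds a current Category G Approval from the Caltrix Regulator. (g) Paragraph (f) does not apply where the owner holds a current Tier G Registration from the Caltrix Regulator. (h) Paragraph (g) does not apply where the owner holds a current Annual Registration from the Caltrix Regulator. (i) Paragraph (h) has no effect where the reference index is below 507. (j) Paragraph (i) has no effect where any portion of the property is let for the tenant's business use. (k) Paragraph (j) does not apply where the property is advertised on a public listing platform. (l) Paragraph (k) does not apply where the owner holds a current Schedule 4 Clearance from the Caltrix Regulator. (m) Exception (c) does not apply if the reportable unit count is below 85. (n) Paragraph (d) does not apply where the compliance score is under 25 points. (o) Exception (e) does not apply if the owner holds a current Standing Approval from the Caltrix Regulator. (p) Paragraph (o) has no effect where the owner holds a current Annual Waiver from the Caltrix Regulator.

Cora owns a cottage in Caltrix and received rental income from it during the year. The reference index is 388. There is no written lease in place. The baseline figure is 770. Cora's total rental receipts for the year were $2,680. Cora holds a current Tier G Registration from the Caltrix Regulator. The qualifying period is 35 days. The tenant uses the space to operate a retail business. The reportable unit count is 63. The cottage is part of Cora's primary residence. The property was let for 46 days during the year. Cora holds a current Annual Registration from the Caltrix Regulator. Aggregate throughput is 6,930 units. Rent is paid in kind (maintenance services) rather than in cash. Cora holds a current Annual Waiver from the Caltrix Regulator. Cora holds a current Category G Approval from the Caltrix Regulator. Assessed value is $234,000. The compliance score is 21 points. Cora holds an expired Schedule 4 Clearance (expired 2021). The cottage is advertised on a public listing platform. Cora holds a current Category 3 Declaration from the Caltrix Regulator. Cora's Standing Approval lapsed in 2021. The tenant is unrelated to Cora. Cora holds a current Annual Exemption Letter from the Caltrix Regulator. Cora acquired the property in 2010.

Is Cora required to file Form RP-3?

Exception (a) requires that assessed value is at least $241,500; but assessed value is $234,000, short of $241,500, so (a) is unavailable.
All of (b)'s requirements are met (rent is paid in kind; total rental receipts for the year are $2,680, under the $3,240 limit; a current Category 3 Declaration is held). Under paragraphs (f)–(l): (f) would limit (b) — a current Category G Approval is held — but (g) sets (f) aside: (g) applies — a current Tier G Registration is held. (h) is engaged (a current Annual Registration is held), but yields to (i): (i) is engaged — the reference index is 388, below the 507 limit. (j) is triggered (the space is let for business use), but is itself disapplied by (k): (k) is engaged — the property is publicly advertised. (l) does not operate here (there is no Schedule 4 Clearance in force), so (k) stands. (b) remains available.
Exception (c): the cottage is part of the primary residence; the baseline figure is 770, meeting the 696 threshold — every condition holds. But applying paragraph (m): (m) is triggered — the reportable unit count is 63, below the 85 limit. So (c) is unavailable.
Exception (d)'s conditions are all satisfied: the qualifying period is 35 days, under the 40 days limit; a current Annual Exemption Letter is held; aggregate throughput is 6,930 units, under the 6,940 units limit. However, paragraph (n) must be considered: (n) is triggered — the compliance score is 21 points, under the 25 points limit. Exception (d) does not apply.
Exception (e) does not apply: the tenant is unrelated to the owner.

No — exception (b) applies; Cora is not required to file Form RP-3.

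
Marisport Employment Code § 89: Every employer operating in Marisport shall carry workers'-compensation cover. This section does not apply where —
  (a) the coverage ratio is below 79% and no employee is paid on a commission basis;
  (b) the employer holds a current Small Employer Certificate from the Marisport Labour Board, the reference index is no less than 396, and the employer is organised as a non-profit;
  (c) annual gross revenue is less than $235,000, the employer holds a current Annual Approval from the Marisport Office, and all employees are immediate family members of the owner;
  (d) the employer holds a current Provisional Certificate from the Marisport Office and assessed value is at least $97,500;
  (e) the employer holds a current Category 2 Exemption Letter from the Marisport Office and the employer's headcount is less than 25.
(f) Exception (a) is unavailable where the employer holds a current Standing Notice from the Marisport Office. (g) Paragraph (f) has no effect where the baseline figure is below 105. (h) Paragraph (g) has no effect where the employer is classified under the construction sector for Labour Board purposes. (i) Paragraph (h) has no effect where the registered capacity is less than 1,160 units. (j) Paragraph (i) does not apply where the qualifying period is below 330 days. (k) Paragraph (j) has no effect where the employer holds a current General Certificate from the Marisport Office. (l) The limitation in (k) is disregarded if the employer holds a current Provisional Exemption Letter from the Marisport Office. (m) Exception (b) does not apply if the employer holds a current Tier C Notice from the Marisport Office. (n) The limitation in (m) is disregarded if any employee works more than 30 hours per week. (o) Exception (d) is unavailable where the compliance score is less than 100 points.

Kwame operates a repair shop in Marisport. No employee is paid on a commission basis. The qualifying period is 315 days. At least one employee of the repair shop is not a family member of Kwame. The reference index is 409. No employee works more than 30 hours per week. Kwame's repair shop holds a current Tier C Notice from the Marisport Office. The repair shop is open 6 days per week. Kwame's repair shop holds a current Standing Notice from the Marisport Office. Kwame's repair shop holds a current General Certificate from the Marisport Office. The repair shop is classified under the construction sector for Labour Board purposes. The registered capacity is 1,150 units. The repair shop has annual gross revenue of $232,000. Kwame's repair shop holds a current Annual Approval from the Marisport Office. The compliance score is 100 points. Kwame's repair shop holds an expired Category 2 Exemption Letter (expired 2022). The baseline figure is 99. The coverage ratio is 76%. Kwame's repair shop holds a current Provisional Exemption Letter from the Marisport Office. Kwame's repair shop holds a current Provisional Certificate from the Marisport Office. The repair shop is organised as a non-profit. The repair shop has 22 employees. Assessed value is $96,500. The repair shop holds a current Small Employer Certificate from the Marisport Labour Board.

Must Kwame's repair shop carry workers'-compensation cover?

Yes — Kwame's repair shop must carry workers'-compensation cover.

Exception (a) is satisfied on its face — the coverage ratio is 76%, below the 79% limit; no employee is paid on commission. Turning to paragraphs (f)–(l): (f) operates — a current Standing Notice is held. (g) is triggered (the baseline figure is 99, below the 105 limit), but is set aside by (h): (h) operates against (g): the repair shop is classified under the construction sector. (i) would limit (h) — the registered capacity is 1,150 units, less than the 1,160 units limit — but (j) sets (i) aside: (j) operates — the qualifying period is 315 days, below the 330 days limit. (k) is engaged (a current General Certificate is held), but is displaced by (l): (l) operates against (k): a current Provisional Exemption Letter is held. Exception (a) does not apply.
Exception (b) is satisfied on its face — a current Small Employer Certificate is held; the reference index is 409, meeting the 396 threshold; the employer is a non-profit. But applying paragraphs (m)–(n): (m) operates against (b): a current Tier C Notice is held. (n), which would lift (m), is not engaged — no employee exceeds 30 hours/week. Exception (b) does not apply.
Exception (c) does not apply: at least one employee is not a family member.
Exception (d) fails — assessed value is $96,500, short of $97,500.
Exception (e) requires that the employer holds a current Category 2 Exemption Letter from the Marisport Office; but no current Category 2 Exemption Letter is held, so (e) is unavailable.
No exception applies. The general rule governs.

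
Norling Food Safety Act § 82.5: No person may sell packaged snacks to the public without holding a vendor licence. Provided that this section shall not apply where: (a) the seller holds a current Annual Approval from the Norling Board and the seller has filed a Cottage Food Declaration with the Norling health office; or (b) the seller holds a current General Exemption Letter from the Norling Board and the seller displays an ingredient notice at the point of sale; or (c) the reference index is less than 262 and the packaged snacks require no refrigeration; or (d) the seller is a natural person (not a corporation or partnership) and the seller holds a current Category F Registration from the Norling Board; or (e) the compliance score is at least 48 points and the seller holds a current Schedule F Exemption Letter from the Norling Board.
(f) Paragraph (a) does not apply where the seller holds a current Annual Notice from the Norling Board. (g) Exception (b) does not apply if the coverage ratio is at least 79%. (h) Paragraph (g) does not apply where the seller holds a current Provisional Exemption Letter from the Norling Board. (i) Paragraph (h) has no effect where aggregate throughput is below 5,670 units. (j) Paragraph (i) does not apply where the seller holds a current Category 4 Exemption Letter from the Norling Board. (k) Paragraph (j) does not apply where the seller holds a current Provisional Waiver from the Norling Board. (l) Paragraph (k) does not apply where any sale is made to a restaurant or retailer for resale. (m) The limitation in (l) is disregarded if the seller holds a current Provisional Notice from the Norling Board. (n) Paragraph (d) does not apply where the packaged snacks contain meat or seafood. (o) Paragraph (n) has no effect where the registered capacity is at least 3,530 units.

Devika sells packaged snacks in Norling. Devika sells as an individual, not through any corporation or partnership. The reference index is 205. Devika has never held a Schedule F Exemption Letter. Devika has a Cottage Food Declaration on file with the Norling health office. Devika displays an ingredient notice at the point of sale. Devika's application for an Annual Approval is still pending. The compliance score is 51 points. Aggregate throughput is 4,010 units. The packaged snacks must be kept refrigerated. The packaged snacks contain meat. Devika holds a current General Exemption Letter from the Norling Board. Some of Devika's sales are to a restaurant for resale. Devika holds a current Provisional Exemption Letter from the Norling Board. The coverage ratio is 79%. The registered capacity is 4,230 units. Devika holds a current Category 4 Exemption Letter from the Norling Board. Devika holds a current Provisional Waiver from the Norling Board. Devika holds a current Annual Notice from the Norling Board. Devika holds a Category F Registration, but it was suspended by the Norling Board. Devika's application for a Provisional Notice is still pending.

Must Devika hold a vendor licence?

No — exception (b) applies; Devika is not required to hold a vendor licence.

Exception (a) fails — the Annual Approval is not current.
All of (b)'s requirements are met (a current General Exemption Letter is held; an ingredient notice is displayed). Considering the limiting provisions: (g) is engaged (the coverage ratio is 79%, meeting the 79% threshold), but is itself disapplied by (h): (h) operates against (g): a current Provisional Exemption Letter is held. (i) is engaged (aggregate throughput is 4,010 units, below the 5,670 units limit), but yields to (j): (j) operates against (i): a current Category 4 Exemption Letter is held. (k) operates (a current Provisional Waiver is held), but yields to (l): (l) operates — some sales are to a restaurant for resale. (m), which would lift (l), is not triggered — there is no Provisional Notice in force. (b) remains available.
Exception (c) requires that the packaged snacks require no refrigeration; but the packaged snacks require refrigeration, so (c) is unavailable.
Exception (d) does not apply: the Category F Registration is not current.
Exception (e) does not apply: there is no Schedule F Exemption Letter in force.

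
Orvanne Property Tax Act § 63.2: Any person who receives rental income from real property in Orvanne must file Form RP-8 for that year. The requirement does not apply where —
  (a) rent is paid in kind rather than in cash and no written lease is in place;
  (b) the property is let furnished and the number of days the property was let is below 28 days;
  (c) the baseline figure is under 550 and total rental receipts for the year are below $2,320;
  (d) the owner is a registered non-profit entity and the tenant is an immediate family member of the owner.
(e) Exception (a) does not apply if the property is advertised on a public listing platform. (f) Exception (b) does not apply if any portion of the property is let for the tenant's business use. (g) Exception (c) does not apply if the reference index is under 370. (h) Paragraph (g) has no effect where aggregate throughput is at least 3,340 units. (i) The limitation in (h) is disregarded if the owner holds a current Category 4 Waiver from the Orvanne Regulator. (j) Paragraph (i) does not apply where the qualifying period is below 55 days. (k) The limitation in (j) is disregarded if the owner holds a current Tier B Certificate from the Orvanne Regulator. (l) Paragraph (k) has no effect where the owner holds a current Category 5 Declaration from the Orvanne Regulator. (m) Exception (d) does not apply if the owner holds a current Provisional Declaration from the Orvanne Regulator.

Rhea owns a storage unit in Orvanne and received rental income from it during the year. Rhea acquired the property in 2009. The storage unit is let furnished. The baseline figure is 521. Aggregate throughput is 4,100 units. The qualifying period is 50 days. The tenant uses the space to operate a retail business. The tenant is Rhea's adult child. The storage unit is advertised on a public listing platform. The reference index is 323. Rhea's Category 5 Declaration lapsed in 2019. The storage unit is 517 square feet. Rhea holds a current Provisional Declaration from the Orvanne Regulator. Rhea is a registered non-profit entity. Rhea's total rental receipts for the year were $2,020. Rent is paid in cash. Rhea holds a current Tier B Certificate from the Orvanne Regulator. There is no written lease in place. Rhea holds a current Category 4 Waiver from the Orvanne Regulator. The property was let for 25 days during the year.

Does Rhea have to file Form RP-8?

Exception (a) requires that rent is paid in kind rather than in cash; but rent is paid in cash, so (a) is unavailable.
Exception (b) is satisfied on its face — the property is let furnished; the number of days the property was let is 25 days, below the 28 days limit. But applying paragraph (f): (f) operates — the space is let for business use. (b) is therefore removed.
Exception (c)'s conditions are all satisfied: the baseline figure is 521, under the 550 limit; total rental receipts for the year are $2,020, below the $2,320 limit. Turning to paragraphs (g)–(l): (g) operates — the reference index is 323, under the 370 limit. (h) would limit (g) — aggregate throughput is 4,100 units, meeting the 3,340 units threshold — but (i) sets (h) aside: (i) operates against (h): a current Category 4 Waiver is held. (j) is triggered (the qualifying period is 50 days, below the 55 days limit), but yields to (k): (k) operates against (j): a current Tier B Certificate is held. (l) is not engaged (the Category 5 Declaration is not current), so (k) stands. So (c) is unavailable.
Exception (d)'s conditions are all satisfied: Rhea is a registered non-profit; the tenant is an immediate family member. But: (m) operates — a current Provisional Declaration is held. Exception (d) does not apply.
No exception applies. The general rule governs.

Yes — Rhea must file Form RP-8.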